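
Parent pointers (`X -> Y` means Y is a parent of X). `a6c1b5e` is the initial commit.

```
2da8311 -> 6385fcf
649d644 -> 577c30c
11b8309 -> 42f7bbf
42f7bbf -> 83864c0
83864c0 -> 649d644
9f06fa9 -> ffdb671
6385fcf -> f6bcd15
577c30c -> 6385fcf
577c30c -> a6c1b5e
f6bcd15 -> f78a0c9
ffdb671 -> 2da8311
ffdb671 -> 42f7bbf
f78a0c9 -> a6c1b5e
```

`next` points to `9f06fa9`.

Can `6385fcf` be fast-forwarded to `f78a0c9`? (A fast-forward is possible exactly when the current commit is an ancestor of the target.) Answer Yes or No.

A fast-forward from 6385fcf to f78a0c9 is possible iff 6385fcf is an ancestor of f78a0c9.
Ancestors of f78a0c9: {a6c1b5e, f78a0c9}.
6385fcf is not among them, so fast-forward is not possible.

No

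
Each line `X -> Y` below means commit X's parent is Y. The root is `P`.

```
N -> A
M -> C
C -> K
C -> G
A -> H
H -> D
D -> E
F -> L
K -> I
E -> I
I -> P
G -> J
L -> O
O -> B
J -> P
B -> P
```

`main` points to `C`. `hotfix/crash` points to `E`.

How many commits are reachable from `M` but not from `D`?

Reachable from M: {C, G, I, J, K, M, P}.
Reachable from D: {D, E, I, P}.
In M's history but not D's: {C, G, J, K, M} — 5 commits.

5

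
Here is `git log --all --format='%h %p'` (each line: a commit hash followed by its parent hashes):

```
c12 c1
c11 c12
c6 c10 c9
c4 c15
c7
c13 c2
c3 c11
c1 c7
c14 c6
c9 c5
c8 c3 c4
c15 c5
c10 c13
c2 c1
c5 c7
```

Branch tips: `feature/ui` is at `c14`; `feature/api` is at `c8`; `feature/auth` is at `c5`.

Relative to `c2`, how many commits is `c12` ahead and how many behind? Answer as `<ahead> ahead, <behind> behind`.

Reachable from c12: {c1, c12, c7}.
Reachable from c2: {c1, c2, c7}.
Only in c12's history (ahead): {c12} — 1.
Only in c2's history (behind): {c2} — 1.

1 ahead, 1 behind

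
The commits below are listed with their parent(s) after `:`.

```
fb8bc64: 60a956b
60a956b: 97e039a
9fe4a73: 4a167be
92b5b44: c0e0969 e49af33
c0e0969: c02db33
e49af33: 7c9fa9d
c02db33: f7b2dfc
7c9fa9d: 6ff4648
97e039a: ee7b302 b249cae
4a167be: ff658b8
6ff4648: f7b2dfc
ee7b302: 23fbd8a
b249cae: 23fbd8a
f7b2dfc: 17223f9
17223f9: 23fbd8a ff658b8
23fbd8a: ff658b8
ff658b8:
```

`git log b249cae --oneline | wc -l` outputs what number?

Walking parent pointers from b249cae: reachable set = {23fbd8a, b249cae, ff658b8}.
That is 3 commits.

3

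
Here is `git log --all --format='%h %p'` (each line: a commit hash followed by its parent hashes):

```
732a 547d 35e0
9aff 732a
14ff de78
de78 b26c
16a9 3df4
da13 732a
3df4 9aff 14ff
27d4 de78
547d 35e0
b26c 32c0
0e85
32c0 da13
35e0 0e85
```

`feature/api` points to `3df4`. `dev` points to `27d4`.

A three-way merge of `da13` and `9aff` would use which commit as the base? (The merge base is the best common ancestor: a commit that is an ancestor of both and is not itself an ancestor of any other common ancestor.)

Ancestors of da13: {0e85, 35e0, 547d, 732a, da13}.
Ancestors of 9aff: {0e85, 35e0, 547d, 732a, 9aff}.
Common ancestors: {0e85, 35e0, 547d, 732a}.
Among these, 732a is not an ancestor of any other common ancestor — it is the merge base.

732a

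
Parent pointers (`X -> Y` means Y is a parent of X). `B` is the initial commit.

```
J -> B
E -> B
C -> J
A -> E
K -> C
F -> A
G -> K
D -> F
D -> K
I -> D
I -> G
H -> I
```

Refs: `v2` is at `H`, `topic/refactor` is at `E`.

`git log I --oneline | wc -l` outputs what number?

10

Walking parent pointers from I: reachable set = {A, B, C, D, E, F, G, I, J, K}.
That is 10 commits.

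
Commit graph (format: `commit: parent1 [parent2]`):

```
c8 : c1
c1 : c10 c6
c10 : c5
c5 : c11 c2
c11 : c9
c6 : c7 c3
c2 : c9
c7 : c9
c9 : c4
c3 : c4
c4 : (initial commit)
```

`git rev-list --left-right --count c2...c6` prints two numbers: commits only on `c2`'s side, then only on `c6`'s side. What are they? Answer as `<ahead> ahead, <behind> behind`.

1 ahead, 3 behind

Reachable from c2: {c2, c4, c9}.
Reachable from c6: {c3, c4, c6, c7, c9}.
Only in c2's history (ahead): {c2} — 1.
Only in c6's history (behind): {c3, c6, c7} — 3.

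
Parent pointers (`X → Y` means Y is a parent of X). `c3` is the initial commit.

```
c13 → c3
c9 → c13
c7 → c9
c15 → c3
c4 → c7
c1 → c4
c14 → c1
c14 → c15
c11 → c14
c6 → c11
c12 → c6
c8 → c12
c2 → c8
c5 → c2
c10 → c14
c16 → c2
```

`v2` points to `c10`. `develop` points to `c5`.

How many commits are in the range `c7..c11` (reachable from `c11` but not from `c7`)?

Reachable from c11: {c1, c11, c13, c14, c15, c3, c4, c7, c9}.
Reachable from c7: {c13, c3, c7, c9}.
In c11's history but not c7's: {c1, c11, c14, c15, c4} — 5 commits.

5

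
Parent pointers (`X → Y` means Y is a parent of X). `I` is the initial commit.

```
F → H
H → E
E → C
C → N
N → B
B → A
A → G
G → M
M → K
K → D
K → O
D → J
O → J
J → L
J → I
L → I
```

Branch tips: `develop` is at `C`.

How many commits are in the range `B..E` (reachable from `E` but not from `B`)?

Reachable from E: {A, B, C, D, E, G, I, J, K, L, M, N, O}.
Reachable from B: {A, B, D, G, I, J, K, L, M, O}.
In E's history but not B's: {C, E, N} — 3 commits.

3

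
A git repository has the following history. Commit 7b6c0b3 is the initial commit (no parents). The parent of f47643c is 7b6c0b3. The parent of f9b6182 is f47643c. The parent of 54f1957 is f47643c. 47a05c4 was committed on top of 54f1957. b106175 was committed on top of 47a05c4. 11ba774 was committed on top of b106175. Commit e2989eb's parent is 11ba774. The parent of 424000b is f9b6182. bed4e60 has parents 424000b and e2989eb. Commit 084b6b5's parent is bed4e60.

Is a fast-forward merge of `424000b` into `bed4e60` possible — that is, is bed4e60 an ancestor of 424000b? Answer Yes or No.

A fast-forward from bed4e60 to 424000b is possible iff bed4e60 is an ancestor of 424000b.
Ancestors of 424000b: {424000b, 7b6c0b3, f47643c, f9b6182}.
bed4e60 is not among them, so fast-forward is not possible.

No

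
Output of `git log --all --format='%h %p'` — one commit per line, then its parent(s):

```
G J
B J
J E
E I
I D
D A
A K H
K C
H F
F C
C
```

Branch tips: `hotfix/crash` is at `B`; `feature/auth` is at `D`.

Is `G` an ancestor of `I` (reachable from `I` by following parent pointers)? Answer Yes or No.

No

Ancestors of I: {A, C, D, F, H, I, K}.
G is not in that set, so it is not an ancestor of I.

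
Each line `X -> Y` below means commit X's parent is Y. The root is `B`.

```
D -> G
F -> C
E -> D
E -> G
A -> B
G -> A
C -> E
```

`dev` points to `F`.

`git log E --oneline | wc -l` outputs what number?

5

Walking parent pointers from E: reachable set = {A, B, D, E, G}.
That is 5 commits.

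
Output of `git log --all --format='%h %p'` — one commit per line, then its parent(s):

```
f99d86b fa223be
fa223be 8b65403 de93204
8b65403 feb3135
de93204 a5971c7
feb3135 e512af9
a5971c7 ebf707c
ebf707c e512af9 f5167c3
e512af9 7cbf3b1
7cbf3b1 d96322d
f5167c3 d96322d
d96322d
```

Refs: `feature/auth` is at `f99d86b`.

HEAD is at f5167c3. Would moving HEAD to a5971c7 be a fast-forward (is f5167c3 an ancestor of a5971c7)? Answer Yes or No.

Yes

A fast-forward from f5167c3 to a5971c7 is possible iff f5167c3 is an ancestor of a5971c7.
Ancestors of a5971c7: {7cbf3b1, a5971c7, d96322d, e512af9, ebf707c, f5167c3}.
f5167c3 is among them, so fast-forward is possible.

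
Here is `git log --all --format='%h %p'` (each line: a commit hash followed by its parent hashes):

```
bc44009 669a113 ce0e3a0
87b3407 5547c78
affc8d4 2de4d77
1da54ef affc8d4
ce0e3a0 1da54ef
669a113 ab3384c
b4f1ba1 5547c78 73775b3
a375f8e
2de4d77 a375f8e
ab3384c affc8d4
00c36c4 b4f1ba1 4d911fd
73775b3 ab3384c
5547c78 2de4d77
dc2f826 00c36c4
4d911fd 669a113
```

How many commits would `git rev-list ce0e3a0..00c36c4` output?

7

Reachable from 00c36c4: {00c36c4, 2de4d77, 4d911fd, 5547c78, 669a113, 73775b3, a375f8e, ab3384c, affc8d4, b4f1ba1}.
Reachable from ce0e3a0: {1da54ef, 2de4d77, a375f8e, affc8d4, ce0e3a0}.
In 00c36c4's history but not ce0e3a0's: {00c36c4, 4d911fd, 5547c78, 669a113, 73775b3, ab3384c, b4f1ba1} — 7 commits.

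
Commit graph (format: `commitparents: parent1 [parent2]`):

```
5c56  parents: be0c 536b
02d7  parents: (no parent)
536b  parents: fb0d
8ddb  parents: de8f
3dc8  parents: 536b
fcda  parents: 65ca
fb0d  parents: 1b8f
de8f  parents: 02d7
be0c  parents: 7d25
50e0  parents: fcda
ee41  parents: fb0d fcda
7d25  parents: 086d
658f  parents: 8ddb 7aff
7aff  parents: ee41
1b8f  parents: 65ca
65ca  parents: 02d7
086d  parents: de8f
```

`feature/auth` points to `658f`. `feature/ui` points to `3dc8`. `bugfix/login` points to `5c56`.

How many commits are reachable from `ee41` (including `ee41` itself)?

6

Walking parent pointers from ee41: reachable set = {02d7, 1b8f, 65ca, ee41, fb0d, fcda}.
That is 6 commits.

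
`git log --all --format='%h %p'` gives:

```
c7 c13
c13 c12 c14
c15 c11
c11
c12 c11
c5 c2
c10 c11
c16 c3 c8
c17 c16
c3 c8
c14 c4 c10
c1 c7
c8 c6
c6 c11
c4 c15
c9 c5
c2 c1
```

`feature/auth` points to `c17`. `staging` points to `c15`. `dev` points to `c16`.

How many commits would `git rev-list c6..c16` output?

3

Reachable from c16: {c11, c16, c3, c6, c8}.
Reachable from c6: {c11, c6}.
In c16's history but not c6's: {c16, c3, c8} — 3 commits.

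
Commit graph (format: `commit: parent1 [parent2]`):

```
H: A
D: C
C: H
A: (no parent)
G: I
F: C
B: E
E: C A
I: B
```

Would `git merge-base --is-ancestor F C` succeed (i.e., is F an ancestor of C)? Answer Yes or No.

No

Ancestors of C: {A, C, H}.
F is not in that set, so it is not an ancestor of C.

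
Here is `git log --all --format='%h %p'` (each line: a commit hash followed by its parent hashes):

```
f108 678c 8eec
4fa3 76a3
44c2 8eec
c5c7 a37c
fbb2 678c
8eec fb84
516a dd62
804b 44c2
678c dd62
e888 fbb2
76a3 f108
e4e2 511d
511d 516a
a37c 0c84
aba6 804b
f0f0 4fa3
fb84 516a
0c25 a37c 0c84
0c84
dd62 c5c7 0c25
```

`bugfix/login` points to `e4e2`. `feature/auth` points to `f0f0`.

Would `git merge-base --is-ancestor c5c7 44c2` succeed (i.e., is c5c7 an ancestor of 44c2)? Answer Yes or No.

Ancestors of 44c2 (commits reachable by following parents): {0c25, 0c84, 44c2, 516a, 8eec, a37c, c5c7, dd62, fb84}.
c5c7 is in that set, so it is an ancestor of 44c2.

Yes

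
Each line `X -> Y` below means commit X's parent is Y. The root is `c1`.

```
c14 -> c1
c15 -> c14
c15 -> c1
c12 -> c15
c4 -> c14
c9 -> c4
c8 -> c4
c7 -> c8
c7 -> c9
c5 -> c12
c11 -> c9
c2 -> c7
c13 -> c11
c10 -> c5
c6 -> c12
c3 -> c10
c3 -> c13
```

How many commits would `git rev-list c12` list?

4

Walking parent pointers from c12: reachable set = {c1, c12, c14, c15}.
That is 4 commits.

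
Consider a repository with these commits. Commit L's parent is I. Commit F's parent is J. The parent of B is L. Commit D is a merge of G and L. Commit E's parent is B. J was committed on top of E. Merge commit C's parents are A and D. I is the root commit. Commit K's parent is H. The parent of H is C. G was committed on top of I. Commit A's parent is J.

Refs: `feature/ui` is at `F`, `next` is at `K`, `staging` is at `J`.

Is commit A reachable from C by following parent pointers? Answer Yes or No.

Yes

Ancestors of C (commits reachable by following parents): {A, B, C, D, E, G, I, J, L}.
A is in that set, so it is an ancestor of C.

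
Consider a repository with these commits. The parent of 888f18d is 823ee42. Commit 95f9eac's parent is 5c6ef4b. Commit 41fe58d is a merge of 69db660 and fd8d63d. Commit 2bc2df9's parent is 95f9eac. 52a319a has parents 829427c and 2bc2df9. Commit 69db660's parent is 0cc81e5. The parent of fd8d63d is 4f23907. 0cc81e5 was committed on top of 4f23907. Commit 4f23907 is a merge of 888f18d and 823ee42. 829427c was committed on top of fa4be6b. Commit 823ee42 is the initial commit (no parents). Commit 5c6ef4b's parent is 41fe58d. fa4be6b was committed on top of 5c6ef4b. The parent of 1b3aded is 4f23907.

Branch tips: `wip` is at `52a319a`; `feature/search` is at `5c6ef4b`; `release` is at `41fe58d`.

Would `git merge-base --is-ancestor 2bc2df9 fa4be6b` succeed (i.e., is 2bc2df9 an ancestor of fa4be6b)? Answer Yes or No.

No

Ancestors of fa4be6b: {0cc81e5, 41fe58d, 4f23907, 5c6ef4b, 69db660, 823ee42, 888f18d, fa4be6b, fd8d63d}.
2bc2df9 is not in that set, so it is not an ancestor of fa4be6b.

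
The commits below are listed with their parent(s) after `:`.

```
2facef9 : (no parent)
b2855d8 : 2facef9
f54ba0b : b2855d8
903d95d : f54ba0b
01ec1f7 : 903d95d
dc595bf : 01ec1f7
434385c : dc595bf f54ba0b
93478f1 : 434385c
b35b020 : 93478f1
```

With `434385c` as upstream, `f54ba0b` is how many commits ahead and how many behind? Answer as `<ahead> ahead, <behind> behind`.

0 ahead, 4 behind

Reachable from f54ba0b: {2facef9, b2855d8, f54ba0b}.
Reachable from 434385c: {01ec1f7, 2facef9, 434385c, 903d95d, b2855d8, dc595bf, f54ba0b}.
Only in f54ba0b's history (ahead): {} — 0.
Only in 434385c's history (behind): {01ec1f7, 434385c, 903d95d, dc595bf} — 4.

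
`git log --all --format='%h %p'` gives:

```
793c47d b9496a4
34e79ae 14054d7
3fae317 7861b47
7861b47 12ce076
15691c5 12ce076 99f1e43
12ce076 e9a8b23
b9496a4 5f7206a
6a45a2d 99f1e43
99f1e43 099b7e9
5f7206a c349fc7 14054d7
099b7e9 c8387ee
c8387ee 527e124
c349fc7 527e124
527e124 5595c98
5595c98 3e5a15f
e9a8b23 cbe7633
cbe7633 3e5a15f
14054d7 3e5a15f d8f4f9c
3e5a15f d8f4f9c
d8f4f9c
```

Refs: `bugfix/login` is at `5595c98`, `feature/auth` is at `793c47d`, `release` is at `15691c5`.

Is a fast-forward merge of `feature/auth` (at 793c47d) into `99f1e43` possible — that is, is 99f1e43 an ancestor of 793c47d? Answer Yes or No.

A fast-forward from 99f1e43 to 793c47d is possible iff 99f1e43 is an ancestor of 793c47d.
Ancestors of 793c47d: {14054d7, 3e5a15f, 527e124, 5595c98, 5f7206a, 793c47d, b9496a4, c349fc7, d8f4f9c}.
99f1e43 is not among them, so fast-forward is not possible.

No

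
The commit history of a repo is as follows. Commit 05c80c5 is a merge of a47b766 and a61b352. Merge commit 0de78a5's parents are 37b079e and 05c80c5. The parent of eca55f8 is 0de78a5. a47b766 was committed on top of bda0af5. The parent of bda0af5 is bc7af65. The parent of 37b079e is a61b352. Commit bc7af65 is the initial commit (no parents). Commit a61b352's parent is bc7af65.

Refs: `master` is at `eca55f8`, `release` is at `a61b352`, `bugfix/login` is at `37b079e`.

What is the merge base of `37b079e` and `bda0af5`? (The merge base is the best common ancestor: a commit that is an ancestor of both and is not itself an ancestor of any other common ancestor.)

Ancestors of 37b079e: {37b079e, a61b352, bc7af65}.
Ancestors of bda0af5: {bc7af65, bda0af5}.
Common ancestors: {bc7af65}.
The only common ancestor is bc7af65, so it is the merge base.

bc7af65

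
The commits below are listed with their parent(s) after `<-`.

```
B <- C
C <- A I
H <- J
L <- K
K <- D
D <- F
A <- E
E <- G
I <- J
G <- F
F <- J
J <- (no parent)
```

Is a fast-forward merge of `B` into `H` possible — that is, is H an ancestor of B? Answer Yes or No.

A fast-forward from H to B is possible iff H is an ancestor of B.
Ancestors of B: {A, B, C, E, F, G, I, J}.
H is not among them, so fast-forward is not possible.

No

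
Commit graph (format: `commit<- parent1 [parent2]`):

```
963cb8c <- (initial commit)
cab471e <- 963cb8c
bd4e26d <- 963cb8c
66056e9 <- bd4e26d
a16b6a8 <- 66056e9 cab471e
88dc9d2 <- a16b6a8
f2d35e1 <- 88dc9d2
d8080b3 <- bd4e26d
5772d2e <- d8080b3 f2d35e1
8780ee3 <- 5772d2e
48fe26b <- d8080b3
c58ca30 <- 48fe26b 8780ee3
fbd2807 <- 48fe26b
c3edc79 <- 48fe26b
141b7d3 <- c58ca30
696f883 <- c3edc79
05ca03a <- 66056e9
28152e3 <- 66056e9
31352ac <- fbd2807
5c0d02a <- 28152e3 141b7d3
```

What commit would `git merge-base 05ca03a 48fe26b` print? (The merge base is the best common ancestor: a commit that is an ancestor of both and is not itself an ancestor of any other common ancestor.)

Ancestors of 05ca03a: {05ca03a, 66056e9, 963cb8c, bd4e26d}.
Ancestors of 48fe26b: {48fe26b, 963cb8c, bd4e26d, d8080b3}.
Common ancestors: {963cb8c, bd4e26d}.
Among these, bd4e26d is not an ancestor of any other common ancestor — it is the merge base.

bd4e26d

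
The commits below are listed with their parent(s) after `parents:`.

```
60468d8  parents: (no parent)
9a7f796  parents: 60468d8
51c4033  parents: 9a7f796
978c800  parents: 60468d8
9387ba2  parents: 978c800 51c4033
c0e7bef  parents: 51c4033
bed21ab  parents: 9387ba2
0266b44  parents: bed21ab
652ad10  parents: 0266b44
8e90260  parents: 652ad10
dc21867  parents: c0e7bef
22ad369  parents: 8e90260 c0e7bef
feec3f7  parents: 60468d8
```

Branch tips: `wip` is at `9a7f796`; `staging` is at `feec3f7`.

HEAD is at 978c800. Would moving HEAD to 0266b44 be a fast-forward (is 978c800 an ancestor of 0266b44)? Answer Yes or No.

A fast-forward from 978c800 to 0266b44 is possible iff 978c800 is an ancestor of 0266b44.
Ancestors of 0266b44: {0266b44, 51c4033, 60468d8, 9387ba2, 978c800, 9a7f796, bed21ab}.
978c800 is among them, so fast-forward is possible.

Yes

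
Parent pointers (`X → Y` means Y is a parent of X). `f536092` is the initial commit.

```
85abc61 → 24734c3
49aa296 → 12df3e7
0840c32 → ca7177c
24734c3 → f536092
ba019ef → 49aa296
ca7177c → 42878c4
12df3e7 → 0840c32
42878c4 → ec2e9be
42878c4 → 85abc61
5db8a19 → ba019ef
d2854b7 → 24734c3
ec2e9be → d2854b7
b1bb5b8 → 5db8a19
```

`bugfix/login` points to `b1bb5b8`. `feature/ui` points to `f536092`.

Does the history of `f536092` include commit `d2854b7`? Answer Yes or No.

No

Ancestors of f536092: {f536092}.
d2854b7 is not in that set, so it is not an ancestor of f536092.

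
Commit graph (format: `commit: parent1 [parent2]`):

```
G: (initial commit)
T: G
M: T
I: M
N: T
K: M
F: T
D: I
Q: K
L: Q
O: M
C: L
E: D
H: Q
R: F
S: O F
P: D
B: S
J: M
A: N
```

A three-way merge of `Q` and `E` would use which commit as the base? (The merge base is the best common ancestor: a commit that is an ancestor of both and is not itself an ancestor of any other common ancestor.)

M

Ancestors of Q: {G, K, M, Q, T}.
Ancestors of E: {D, E, G, I, M, T}.
Common ancestors: {G, M, T}.
Among these, M is not an ancestor of any other common ancestor — it is the merge base.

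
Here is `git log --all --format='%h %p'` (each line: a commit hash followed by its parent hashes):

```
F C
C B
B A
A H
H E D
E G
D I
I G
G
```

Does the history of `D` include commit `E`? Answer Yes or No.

Ancestors of D: {D, G, I}.
E is not in that set, so it is not an ancestor of D.

No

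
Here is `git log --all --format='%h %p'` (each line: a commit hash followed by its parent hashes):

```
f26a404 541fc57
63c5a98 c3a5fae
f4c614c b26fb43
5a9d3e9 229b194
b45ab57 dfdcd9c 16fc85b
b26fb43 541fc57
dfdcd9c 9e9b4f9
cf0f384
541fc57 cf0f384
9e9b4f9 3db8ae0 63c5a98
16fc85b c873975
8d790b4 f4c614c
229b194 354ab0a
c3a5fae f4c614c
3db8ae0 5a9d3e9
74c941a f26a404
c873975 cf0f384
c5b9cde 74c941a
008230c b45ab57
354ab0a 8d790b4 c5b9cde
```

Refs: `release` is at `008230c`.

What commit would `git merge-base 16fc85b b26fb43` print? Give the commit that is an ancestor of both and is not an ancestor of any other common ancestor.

cf0f384

Ancestors of 16fc85b: {16fc85b, c873975, cf0f384}.
Ancestors of b26fb43: {541fc57, b26fb43, cf0f384}.
Common ancestors: {cf0f384}.
The only common ancestor is cf0f384, so it is the merge base.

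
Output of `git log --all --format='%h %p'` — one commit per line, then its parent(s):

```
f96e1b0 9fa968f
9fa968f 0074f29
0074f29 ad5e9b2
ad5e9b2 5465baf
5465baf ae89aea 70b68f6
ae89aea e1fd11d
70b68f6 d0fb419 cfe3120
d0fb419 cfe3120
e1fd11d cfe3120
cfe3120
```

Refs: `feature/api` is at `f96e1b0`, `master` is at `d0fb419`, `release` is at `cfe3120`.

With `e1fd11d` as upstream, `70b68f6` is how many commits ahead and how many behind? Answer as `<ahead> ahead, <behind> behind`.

2 ahead, 1 behind

Reachable from 70b68f6: {70b68f6, cfe3120, d0fb419}.
Reachable from e1fd11d: {cfe3120, e1fd11d}.
Only in 70b68f6's history (ahead): {70b68f6, d0fb419} — 2.
Only in e1fd11d's history (behind): {e1fd11d} — 1.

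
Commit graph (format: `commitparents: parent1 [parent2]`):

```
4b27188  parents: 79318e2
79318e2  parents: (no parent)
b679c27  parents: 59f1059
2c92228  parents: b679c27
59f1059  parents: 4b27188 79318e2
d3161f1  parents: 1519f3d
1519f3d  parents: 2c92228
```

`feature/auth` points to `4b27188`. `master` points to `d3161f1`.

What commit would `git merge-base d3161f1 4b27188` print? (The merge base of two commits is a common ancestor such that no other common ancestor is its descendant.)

Ancestors of d3161f1: {1519f3d, 2c92228, 4b27188, 59f1059, 79318e2, b679c27, d3161f1}.
Ancestors of 4b27188: {4b27188, 79318e2}.
Common ancestors: {4b27188, 79318e2}.
Among these, 4b27188 is not an ancestor of any other common ancestor — it is the merge base.

4b27188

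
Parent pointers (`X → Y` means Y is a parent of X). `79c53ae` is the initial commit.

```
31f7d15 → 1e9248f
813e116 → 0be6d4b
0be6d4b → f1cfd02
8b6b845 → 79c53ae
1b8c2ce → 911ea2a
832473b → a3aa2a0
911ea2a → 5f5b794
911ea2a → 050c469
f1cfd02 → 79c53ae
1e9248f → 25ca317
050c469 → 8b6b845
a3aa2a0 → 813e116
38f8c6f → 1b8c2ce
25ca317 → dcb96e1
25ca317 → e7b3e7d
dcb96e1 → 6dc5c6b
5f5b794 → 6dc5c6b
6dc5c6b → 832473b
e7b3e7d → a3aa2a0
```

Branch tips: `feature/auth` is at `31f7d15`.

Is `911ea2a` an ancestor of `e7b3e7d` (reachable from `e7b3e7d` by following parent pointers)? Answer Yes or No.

Ancestors of e7b3e7d: {0be6d4b, 79c53ae, 813e116, a3aa2a0, e7b3e7d, f1cfd02}.
911ea2a is not in that set, so it is not an ancestor of e7b3e7d.

No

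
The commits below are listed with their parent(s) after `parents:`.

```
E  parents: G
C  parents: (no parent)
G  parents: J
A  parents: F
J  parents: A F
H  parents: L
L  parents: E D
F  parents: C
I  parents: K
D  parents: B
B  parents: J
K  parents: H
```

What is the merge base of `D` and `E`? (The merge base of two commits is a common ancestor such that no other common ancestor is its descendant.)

Ancestors of D: {A, B, C, D, F, J}.
Ancestors of E: {A, C, E, F, G, J}.
Common ancestors: {A, C, F, J}.
Among these, J is not an ancestor of any other common ancestor — it is the merge base.

J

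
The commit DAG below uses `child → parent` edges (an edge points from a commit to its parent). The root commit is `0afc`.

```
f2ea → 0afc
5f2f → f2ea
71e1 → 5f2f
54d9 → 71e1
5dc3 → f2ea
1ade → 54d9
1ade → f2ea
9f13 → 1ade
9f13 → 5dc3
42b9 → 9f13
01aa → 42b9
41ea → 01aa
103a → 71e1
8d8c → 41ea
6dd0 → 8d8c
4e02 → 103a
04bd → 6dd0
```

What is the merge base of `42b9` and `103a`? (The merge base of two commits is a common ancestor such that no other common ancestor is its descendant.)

71e1

Ancestors of 42b9: {0afc, 1ade, 42b9, 54d9, 5dc3, 5f2f, 71e1, 9f13, f2ea}.
Ancestors of 103a: {0afc, 103a, 5f2f, 71e1, f2ea}.
Common ancestors: {0afc, 5f2f, 71e1, f2ea}.
Among these, 71e1 is not an ancestor of any other common ancestor — it is the merge base.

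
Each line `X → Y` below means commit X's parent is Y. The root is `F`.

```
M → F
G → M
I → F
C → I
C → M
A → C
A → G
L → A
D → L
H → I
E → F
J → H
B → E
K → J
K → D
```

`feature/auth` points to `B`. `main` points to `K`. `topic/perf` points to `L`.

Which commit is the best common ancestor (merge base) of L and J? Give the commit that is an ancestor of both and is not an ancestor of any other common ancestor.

I

Ancestors of L: {A, C, F, G, I, L, M}.
Ancestors of J: {F, H, I, J}.
Common ancestors: {F, I}.
Among these, I is not an ancestor of any other common ancestor — it is the merge base.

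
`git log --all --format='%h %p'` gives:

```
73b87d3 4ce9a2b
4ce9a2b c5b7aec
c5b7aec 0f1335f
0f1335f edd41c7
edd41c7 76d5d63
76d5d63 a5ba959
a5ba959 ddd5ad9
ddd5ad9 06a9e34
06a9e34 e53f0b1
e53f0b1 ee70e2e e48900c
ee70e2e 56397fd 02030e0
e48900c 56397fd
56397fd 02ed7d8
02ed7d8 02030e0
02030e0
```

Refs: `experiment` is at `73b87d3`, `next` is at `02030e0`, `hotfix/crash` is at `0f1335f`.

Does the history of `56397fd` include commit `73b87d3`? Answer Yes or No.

Ancestors of 56397fd: {02030e0, 02ed7d8, 56397fd}.
73b87d3 is not in that set, so it is not an ancestor of 56397fd.

No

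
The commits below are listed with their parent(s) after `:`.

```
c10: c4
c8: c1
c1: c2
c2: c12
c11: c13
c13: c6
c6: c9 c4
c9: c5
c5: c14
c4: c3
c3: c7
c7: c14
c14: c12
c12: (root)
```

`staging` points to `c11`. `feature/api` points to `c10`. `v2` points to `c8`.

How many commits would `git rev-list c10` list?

Walking parent pointers from c10: reachable set = {c10, c12, c14, c3, c4, c7}.
That is 6 commits.

6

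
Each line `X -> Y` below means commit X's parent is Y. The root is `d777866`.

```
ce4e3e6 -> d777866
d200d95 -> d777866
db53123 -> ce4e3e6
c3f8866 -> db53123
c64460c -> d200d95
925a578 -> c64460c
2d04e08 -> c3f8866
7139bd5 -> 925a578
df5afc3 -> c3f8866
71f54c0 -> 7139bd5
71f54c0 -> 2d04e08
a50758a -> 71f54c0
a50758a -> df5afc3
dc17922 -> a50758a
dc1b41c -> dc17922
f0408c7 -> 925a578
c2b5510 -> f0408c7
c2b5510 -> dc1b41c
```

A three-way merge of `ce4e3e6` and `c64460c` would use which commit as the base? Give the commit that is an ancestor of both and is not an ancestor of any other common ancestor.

Ancestors of ce4e3e6: {ce4e3e6, d777866}.
Ancestors of c64460c: {c64460c, d200d95, d777866}.
Common ancestors: {d777866}.
The only common ancestor is d777866, so it is the merge base.

d777866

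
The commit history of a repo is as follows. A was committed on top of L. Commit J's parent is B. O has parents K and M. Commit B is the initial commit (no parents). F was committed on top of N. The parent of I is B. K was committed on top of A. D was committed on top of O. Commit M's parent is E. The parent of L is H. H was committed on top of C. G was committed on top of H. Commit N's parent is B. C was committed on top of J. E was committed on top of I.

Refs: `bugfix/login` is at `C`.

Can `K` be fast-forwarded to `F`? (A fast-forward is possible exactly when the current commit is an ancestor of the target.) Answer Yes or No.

A fast-forward from K to F is possible iff K is an ancestor of F.
Ancestors of F: {B, F, N}.
K is not among them, so fast-forward is not possible.

No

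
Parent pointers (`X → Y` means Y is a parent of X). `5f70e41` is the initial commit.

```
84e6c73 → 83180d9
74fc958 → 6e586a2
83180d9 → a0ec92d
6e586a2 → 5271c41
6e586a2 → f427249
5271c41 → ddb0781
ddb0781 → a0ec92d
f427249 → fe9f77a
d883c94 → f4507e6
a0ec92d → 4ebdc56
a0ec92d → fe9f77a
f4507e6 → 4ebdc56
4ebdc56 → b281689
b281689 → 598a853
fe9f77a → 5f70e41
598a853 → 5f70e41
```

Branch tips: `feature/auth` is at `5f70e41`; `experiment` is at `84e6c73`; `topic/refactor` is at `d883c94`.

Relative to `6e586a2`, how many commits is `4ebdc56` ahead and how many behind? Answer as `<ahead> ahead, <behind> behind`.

0 ahead, 6 behind

Reachable from 4ebdc56: {4ebdc56, 598a853, 5f70e41, b281689}.
Reachable from 6e586a2: {4ebdc56, 5271c41, 598a853, 5f70e41, 6e586a2, a0ec92d, b281689, ddb0781, f427249, fe9f77a}.
Only in 4ebdc56's history (ahead): {} — 0.
Only in 6e586a2's history (behind): {5271c41, 6e586a2, a0ec92d, ddb0781, f427249, fe9f77a} — 6.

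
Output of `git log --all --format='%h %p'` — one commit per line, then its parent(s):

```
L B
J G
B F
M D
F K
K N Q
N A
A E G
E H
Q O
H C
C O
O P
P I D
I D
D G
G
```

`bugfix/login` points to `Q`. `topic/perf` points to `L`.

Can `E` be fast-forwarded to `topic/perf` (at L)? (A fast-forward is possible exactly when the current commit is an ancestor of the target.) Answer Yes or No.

A fast-forward from E to L is possible iff E is an ancestor of L.
Ancestors of L: {A, B, C, D, E, F, G, H, I, K, L, N, O, P, Q}.
E is among them, so fast-forward is possible.

Yes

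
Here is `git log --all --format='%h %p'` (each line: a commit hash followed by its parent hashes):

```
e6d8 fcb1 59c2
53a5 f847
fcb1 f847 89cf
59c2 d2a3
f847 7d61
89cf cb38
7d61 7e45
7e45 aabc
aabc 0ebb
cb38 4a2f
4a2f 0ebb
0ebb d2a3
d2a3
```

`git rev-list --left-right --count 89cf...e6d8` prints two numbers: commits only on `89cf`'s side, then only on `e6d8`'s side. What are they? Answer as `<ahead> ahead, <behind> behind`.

Reachable from 89cf: {0ebb, 4a2f, 89cf, cb38, d2a3}.
Reachable from e6d8: {0ebb, 4a2f, 59c2, 7d61, 7e45, 89cf, aabc, cb38, d2a3, e6d8, f847, fcb1}.
Only in 89cf's history (ahead): {} — 0.
Only in e6d8's history (behind): {59c2, 7d61, 7e45, aabc, e6d8, f847, fcb1} — 7.

0 ahead, 7 behind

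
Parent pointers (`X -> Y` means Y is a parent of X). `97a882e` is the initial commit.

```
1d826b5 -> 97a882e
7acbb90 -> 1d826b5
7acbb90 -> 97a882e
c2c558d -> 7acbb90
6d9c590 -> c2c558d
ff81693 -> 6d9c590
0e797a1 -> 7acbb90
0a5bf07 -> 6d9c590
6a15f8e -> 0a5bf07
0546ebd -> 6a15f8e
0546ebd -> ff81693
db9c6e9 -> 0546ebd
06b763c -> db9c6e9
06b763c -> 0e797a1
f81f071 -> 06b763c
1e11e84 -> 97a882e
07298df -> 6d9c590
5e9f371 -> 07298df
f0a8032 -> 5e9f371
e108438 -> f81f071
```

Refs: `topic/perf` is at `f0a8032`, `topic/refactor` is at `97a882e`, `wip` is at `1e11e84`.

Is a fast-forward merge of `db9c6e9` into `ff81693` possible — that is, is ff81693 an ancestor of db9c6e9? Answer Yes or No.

Yes

A fast-forward from ff81693 to db9c6e9 is possible iff ff81693 is an ancestor of db9c6e9.
Ancestors of db9c6e9: {0546ebd, 0a5bf07, 1d826b5, 6a15f8e, 6d9c590, 7acbb90, 97a882e, c2c558d, db9c6e9, ff81693}.
ff81693 is among them, so fast-forward is possible.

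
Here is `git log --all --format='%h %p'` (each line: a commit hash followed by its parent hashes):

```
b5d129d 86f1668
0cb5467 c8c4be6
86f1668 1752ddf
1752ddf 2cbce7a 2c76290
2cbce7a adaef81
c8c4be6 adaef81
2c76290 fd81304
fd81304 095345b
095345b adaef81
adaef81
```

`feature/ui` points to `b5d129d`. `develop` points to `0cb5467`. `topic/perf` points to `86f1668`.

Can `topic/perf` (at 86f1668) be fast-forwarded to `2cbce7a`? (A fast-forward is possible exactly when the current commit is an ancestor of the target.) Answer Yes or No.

No

A fast-forward from 86f1668 to 2cbce7a is possible iff 86f1668 is an ancestor of 2cbce7a.
Ancestors of 2cbce7a: {2cbce7a, adaef81}.
86f1668 is not among them, so fast-forward is not possible.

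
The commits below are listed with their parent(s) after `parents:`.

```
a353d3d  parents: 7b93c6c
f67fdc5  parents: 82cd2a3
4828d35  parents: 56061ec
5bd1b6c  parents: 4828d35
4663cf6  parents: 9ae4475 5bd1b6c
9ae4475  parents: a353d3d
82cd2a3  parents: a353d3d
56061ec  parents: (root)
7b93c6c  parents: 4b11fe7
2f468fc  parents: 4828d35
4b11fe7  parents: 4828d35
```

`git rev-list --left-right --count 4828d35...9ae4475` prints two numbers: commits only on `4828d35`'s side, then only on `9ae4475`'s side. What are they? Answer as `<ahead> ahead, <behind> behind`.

Reachable from 4828d35: {4828d35, 56061ec}.
Reachable from 9ae4475: {4828d35, 4b11fe7, 56061ec, 7b93c6c, 9ae4475, a353d3d}.
Only in 4828d35's history (ahead): {} — 0.
Only in 9ae4475's history (behind): {4b11fe7, 7b93c6c, 9ae4475, a353d3d} — 4.

0 ahead, 4 behind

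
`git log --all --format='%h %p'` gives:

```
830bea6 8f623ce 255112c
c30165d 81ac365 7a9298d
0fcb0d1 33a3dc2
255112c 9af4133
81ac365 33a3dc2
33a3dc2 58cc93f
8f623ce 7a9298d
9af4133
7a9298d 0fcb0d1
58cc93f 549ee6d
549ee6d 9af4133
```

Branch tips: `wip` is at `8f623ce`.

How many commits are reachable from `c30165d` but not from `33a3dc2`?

4

Reachable from c30165d: {0fcb0d1, 33a3dc2, 549ee6d, 58cc93f, 7a9298d, 81ac365, 9af4133, c30165d}.
Reachable from 33a3dc2: {33a3dc2, 549ee6d, 58cc93f, 9af4133}.
In c30165d's history but not 33a3dc2's: {0fcb0d1, 7a9298d, 81ac365, c30165d} — 4 commits.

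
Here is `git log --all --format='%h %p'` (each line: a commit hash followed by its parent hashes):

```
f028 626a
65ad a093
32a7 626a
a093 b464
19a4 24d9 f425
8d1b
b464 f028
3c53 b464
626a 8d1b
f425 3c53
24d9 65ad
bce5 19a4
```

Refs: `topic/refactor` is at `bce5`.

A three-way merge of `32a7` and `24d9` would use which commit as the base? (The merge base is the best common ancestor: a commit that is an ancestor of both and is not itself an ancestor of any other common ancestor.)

626a

Ancestors of 32a7: {32a7, 626a, 8d1b}.
Ancestors of 24d9: {24d9, 626a, 65ad, 8d1b, a093, b464, f028}.
Common ancestors: {626a, 8d1b}.
Among these, 626a is not an ancestor of any other common ancestor — it is the merge base.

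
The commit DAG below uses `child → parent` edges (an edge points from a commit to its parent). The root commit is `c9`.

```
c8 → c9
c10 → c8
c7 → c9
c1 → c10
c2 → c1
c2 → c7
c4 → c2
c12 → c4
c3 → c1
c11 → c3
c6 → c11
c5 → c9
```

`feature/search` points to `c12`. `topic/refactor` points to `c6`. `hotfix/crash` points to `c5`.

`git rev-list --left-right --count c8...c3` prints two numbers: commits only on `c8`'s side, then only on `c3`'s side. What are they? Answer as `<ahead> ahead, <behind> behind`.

Reachable from c8: {c8, c9}.
Reachable from c3: {c1, c10, c3, c8, c9}.
Only in c8's history (ahead): {} — 0.
Only in c3's history (behind): {c1, c10, c3} — 3.

0 ahead, 3 behind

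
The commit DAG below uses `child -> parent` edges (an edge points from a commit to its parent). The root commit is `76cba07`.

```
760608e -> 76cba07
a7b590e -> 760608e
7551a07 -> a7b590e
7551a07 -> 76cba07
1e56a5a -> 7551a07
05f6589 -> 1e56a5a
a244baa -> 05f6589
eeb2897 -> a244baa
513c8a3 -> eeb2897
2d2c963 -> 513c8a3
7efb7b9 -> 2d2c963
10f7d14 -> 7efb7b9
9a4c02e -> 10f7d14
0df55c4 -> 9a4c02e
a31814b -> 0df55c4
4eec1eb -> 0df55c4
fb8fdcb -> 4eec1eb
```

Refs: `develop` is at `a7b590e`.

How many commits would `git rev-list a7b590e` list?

Walking parent pointers from a7b590e: reachable set = {760608e, 76cba07, a7b590e}.
That is 3 commits.

3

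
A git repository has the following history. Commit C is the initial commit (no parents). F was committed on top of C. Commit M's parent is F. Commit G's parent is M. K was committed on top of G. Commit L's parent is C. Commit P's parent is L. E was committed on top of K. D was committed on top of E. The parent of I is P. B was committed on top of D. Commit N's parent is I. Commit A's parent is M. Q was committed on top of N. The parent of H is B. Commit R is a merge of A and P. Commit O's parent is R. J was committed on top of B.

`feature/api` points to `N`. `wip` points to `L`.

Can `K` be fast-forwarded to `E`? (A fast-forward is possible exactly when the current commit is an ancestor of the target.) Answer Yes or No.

Yes

A fast-forward from K to E is possible iff K is an ancestor of E.
Ancestors of E: {C, E, F, G, K, M}.
K is among them, so fast-forward is possible.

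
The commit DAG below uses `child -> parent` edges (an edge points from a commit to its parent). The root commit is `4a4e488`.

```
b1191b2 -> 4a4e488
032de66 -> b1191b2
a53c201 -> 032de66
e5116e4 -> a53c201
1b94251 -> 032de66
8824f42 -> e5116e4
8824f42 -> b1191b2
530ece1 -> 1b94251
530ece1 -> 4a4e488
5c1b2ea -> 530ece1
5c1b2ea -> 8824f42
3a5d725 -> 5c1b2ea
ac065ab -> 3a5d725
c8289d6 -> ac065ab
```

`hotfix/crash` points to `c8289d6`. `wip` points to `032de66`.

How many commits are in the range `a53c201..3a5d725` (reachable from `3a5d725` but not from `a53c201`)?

6

Reachable from 3a5d725: {032de66, 1b94251, 3a5d725, 4a4e488, 530ece1, 5c1b2ea, 8824f42, a53c201, b1191b2, e5116e4}.
Reachable from a53c201: {032de66, 4a4e488, a53c201, b1191b2}.
In 3a5d725's history but not a53c201's: {1b94251, 3a5d725, 530ece1, 5c1b2ea, 8824f42, e5116e4} — 6 commits.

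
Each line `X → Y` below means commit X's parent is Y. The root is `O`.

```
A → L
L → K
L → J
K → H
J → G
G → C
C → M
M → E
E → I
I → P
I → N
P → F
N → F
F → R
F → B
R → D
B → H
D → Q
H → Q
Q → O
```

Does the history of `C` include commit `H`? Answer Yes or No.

Yes

Ancestors of C (commits reachable by following parents): {B, C, D, E, F, H, I, M, N, O, P, Q, R}.
H is in that set, so it is an ancestor of C.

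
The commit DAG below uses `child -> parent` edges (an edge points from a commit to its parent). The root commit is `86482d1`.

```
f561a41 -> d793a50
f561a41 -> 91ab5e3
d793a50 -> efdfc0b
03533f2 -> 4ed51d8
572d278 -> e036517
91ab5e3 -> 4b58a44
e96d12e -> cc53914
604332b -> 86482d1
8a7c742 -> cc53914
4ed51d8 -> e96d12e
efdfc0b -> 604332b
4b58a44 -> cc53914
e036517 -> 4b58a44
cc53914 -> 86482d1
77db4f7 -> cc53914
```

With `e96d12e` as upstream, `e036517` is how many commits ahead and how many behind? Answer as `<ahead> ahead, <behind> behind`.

Reachable from e036517: {4b58a44, 86482d1, cc53914, e036517}.
Reachable from e96d12e: {86482d1, cc53914, e96d12e}.
Only in e036517's history (ahead): {4b58a44, e036517} — 2.
Only in e96d12e's history (behind): {e96d12e} — 1.

2 ahead, 1 behind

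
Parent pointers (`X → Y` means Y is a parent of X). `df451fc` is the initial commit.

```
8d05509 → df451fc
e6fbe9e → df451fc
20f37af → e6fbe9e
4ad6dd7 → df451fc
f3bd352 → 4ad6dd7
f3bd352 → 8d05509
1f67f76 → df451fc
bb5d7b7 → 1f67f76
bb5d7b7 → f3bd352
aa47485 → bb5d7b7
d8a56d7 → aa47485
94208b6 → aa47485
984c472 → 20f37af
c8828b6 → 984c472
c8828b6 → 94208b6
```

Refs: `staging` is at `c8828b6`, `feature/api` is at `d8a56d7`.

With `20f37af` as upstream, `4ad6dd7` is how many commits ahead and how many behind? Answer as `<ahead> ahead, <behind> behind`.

Reachable from 4ad6dd7: {4ad6dd7, df451fc}.
Reachable from 20f37af: {20f37af, df451fc, e6fbe9e}.
Only in 4ad6dd7's history (ahead): {4ad6dd7} — 1.
Only in 20f37af's history (behind): {20f37af, e6fbe9e} — 2.

1 ahead, 2 behind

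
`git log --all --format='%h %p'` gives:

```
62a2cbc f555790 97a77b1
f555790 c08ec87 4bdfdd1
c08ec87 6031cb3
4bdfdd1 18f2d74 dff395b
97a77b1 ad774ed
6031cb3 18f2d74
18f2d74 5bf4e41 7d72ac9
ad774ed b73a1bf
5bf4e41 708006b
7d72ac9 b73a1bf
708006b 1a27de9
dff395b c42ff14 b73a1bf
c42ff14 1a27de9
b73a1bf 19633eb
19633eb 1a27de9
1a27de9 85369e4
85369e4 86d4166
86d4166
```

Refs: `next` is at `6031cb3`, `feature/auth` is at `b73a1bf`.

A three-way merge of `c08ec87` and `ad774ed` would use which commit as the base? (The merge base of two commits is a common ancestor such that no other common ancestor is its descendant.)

b73a1bf

Ancestors of c08ec87: {18f2d74, 19633eb, 1a27de9, 5bf4e41, 6031cb3, 708006b, 7d72ac9, 85369e4, 86d4166, b73a1bf, c08ec87}.
Ancestors of ad774ed: {19633eb, 1a27de9, 85369e4, 86d4166, ad774ed, b73a1bf}.
Common ancestors: {19633eb, 1a27de9, 85369e4, 86d4166, b73a1bf}.
Among these, b73a1bf is not an ancestor of any other common ancestor — it is the merge base.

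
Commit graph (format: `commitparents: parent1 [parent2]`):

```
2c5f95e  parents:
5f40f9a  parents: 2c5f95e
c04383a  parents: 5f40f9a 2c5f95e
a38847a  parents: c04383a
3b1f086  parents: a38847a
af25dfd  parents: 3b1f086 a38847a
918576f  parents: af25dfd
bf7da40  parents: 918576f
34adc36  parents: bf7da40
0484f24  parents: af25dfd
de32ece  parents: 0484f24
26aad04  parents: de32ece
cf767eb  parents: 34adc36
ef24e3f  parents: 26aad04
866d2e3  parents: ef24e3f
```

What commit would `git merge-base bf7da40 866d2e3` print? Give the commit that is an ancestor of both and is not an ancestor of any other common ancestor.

Ancestors of bf7da40: {2c5f95e, 3b1f086, 5f40f9a, 918576f, a38847a, af25dfd, bf7da40, c04383a}.
Ancestors of 866d2e3: {0484f24, 26aad04, 2c5f95e, 3b1f086, 5f40f9a, 866d2e3, a38847a, af25dfd, c04383a, de32ece, ef24e3f}.
Common ancestors: {2c5f95e, 3b1f086, 5f40f9a, a38847a, af25dfd, c04383a}.
Among these, af25dfd is not an ancestor of any other common ancestor — it is the merge base.

af25dfd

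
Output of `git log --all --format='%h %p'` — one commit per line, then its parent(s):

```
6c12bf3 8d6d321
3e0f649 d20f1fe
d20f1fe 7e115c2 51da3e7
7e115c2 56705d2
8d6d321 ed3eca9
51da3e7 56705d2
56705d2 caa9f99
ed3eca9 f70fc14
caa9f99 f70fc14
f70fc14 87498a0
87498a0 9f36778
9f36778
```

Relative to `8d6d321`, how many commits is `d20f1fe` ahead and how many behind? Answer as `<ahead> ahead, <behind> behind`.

Reachable from d20f1fe: {51da3e7, 56705d2, 7e115c2, 87498a0, 9f36778, caa9f99, d20f1fe, f70fc14}.
Reachable from 8d6d321: {87498a0, 8d6d321, 9f36778, ed3eca9, f70fc14}.
Only in d20f1fe's history (ahead): {51da3e7, 56705d2, 7e115c2, caa9f99, d20f1fe} — 5.
Only in 8d6d321's history (behind): {8d6d321, ed3eca9} — 2.

5 ahead, 2 behind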